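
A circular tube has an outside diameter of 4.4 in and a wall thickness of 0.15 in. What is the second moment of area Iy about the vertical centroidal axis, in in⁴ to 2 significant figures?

Break the section into simple shapes (no overlaps), measuring from the bottom-left corner of the bounding box.
Outer circle: ⌀4.4, A = 15.21 in², x = 2.2 in, Ī = 18.4 in⁴.
Bore (subtracted): ⌀4.1, A = 13.2 in², x = 2.2 in, Ī = 13.87 in⁴.
By symmetry the centroid is at mid-width, x̄ = 2.2 in.
All pieces are centred on the vertical centroidal axis, so I = ΣĪ (holes subtracted) = 4.528 in⁴.

Iy ≈ 4.5 in⁴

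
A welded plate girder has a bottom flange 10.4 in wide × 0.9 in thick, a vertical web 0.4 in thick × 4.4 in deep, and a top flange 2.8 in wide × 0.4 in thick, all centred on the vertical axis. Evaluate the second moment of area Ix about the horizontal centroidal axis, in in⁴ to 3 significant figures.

Split into non-overlapping primitives; take the origin at the lower-left of the bounding box.
Bottom plate: 10.4 × 0.9, A = 9.36 in², y = 0.45 in, Ī = 0.6318 in⁴.
Web plate: 0.4 × 4.4, A = 1.76 in², y = 3.1 in, Ī = 2.8395 in⁴.
Top plate: 2.8 × 0.4, A = 1.12 in², y = 5.5 in, Ī = 0.014933 in⁴.
Centroid: ȳ = ΣA·y / ΣA = 1.2931 in.
Transfer each piece to the horizontal centroidal axis using Ī + A·d² with d = y − 1.2931:
  bottom plate: d = -0.84314 in → contributes +7.2856 in⁴
  web plate: d = 1.8069 in → contributes +8.5854 in⁴
  top plate: d = 4.2069 in → contributes +19.836 in⁴
Total I = 35.707 in⁴.

Ix ≈ 35.7 in⁴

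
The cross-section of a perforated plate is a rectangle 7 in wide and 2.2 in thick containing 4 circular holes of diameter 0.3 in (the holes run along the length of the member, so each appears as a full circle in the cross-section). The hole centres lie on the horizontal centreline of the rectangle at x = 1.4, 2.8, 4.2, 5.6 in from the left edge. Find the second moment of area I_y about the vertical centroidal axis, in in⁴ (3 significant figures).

Break the section into simple shapes (no overlaps), measuring from the bottom-left corner of the bounding box.
Plate: 7 × 2.2, A = 15.4 in², x = 3.5 in, Ī = 62.883 in⁴.
Hole 1 (subtracted): ⌀0.3, A = 0.070686 in², x = 1.4 in, Ī = 0.00039761 in⁴.
Hole 2 (subtracted): ⌀0.3, A = 0.070686 in², x = 2.8 in, Ī = 0.00039761 in⁴.
Hole 3 (subtracted): ⌀0.3, A = 0.070686 in², x = 4.2 in, Ī = 0.00039761 in⁴.
Hole 4 (subtracted): ⌀0.3, A = 0.070686 in², x = 5.6 in, Ī = 0.00039761 in⁴.
By symmetry the centroid is at mid-width, x̄ = 3.5 in.
Transfer each piece to the vertical centroidal axis using Ī + A·d² with d = x − 3.5:
  plate: d = 0 in → contributes +62.883 in⁴
  hole 1: d = -2.1 in → contributes −0.31212 in⁴
  hole 2: d = -0.7 in → contributes −0.035034 in⁴
  hole 3: d = 0.7 in → contributes −0.035034 in⁴
  hole 4: d = 2.1 in → contributes −0.31212 in⁴
Total I = 62.189 in⁴.

I_y ≈ 62.2 in⁴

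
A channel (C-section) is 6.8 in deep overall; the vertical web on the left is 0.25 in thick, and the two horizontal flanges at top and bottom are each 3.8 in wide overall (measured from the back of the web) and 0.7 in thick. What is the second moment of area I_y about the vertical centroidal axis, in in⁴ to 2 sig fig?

Break the section into simple shapes (no overlaps), measuring from the bottom-left corner of the bounding box.
Web: 0.25 × 6.8, A = 1.7 in², x = 0.125 in, Ī = 0.008854 in⁴.
Top flange (beyond web): 3.55 × 0.7, A = 2.485 in², x = 2.025 in, Ī = 2.61 in⁴.
Bottom flange (beyond web): 3.55 × 0.7, A = 2.485 in², x = 2.025 in, Ī = 2.61 in⁴.
Centroid: x̄ = ΣA·x / ΣA = 1.541 in.
Transfer each piece to the vertical centroidal axis using Ī + A·d² with d = x − 1.541:
  web: d = -1.416 in → contributes +3.416 in⁴
  top flange (beyond web): d = 0.4843 in → contributes +3.193 in⁴
  bottom flange (beyond web): d = 0.4843 in → contributes +3.193 in⁴
Total I = 9.801 in⁴.

I_y ≈ 9.8 in⁴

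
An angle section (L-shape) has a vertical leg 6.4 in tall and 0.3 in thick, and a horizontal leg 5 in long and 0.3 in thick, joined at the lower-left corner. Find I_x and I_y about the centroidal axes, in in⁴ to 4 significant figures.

Split into non-overlapping primitives; take the origin at the lower-left of the bounding box.
Vertical leg: 0.3 × 6.4, A = 1.92 in², y = 3.2 in, Ī = 6.5536 in⁴.
Horizontal leg (remainder): 4.7 × 0.3, A = 1.41 in², y = 0.15 in, Ī = 0.010575 in⁴.
Centroid: ȳ = ΣA·y / ΣA = 1.90856 in.
Transfer each piece to the centroidal x-axis using Ī + A·d² with d = y − 1.90856:
  vertical leg: d = 1.29144 in → contributes +9.75582 in⁴
  horizontal leg (remainder): d = -1.75856 in → contributes +4.37104 in⁴
Total I = 14.1269 in⁴.
For the y-axis: x̄ = 1.20856 in.
Repeating about the centroidal y-axis gives I_y = 7.69106 in⁴.

I_x ≈ 14.13 in⁴, I_y ≈ 7.691 in⁴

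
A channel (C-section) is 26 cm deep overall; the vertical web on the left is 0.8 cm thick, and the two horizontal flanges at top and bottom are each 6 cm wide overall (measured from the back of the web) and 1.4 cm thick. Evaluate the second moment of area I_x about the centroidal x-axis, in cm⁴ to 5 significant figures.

I_x ≈ 3376.9 cm⁴

Treat the section as a set of non-overlapping primitives; coordinates are from the bounding-box lower-left.
Web: 0.8 × 26, A = 20.8 cm², y = 13 cm, Ī = 1171.733 cm⁴.
Top flange (beyond web): 5.2 × 1.4, A = 7.28 cm², y = 25.3 cm, Ī = 1.189067 cm⁴.
Bottom flange (beyond web): 5.2 × 1.4, A = 7.28 cm², y = 0.7 cm, Ī = 1.189067 cm⁴.
By symmetry the centroid is at mid-height, ȳ = 13 cm.
Transfer each piece to the centroidal x-axis using Ī + A·d² with d = y − 13:
  web: d = 0 cm → contributes +1171.733 cm⁴
  top flange (beyond web): d = 12.3 cm → contributes +1102.58 cm⁴
  bottom flange (beyond web): d = -12.3 cm → contributes +1102.58 cm⁴
Total I = 3376.894 cm⁴.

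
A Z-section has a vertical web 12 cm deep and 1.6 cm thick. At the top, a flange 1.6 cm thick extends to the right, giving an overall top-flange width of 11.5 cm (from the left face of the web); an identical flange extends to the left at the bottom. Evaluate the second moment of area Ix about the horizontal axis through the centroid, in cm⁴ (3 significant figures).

Ix ≈ 1090 cm⁴

Break the section into simple shapes (no overlaps), measuring from the bottom-left corner of the bounding box.
Web: 1.6 × 12, A = 19.2 cm², y = 6 cm, Ī = 230.4 cm⁴.
Top flange (beyond web): 9.9 × 1.6, A = 15.84 cm², y = 11.2 cm, Ī = 3.3792 cm⁴.
Bottom flange (beyond web): 9.9 × 1.6, A = 15.84 cm², y = 0.8 cm, Ī = 3.3792 cm⁴.
Centroid: ȳ = ΣA·y / ΣA = 6 cm.
Transfer each piece to the horizontal axis through the centroid using Ī + A·d² with d = y − 6:
  web: d = 0 cm → contributes +230.4 cm⁴
  top flange (beyond web): d = 5.2 cm → contributes +431.69 cm⁴
  bottom flange (beyond web): d = -5.2 cm → contributes +431.69 cm⁴
Total I = 1093.8 cm⁴.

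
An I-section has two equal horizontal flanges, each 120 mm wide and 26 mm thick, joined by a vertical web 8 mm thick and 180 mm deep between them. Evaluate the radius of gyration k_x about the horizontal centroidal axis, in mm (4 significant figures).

k_x ≈ 95.77 mm

Split into non-overlapping primitives; take the origin at the lower-left of the bounding box.
Bottom flange: 120 × 26, A = 3 120 mm², y = 13 mm, Ī = 175 760 mm⁴.
Web: 8 × 180, A = 1 440 mm², y = 116 mm, Ī = 3 888 000 mm⁴.
Top flange: 120 × 26, A = 3 120 mm², y = 219 mm, Ī = 175 760 mm⁴.
By symmetry the centroid is at mid-height, ȳ = 116 mm.
Transfer each piece to the horizontal centroidal axis using Ī + A·d² with d = y − 116:
  bottom flange: d = -103 mm → contributes +33 275 840 mm⁴
  web: d = 0 mm → contributes +3 888 000 mm⁴
  top flange: d = 103 mm → contributes +33 275 840 mm⁴
Total I = 70 439 680 mm⁴.
Radius of gyration: k = √(I/A) = √(70 439 680 / 7 680) = 95.7697 mm.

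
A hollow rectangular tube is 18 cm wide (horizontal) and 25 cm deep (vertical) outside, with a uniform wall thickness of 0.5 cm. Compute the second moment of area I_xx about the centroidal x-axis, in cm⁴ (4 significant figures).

I_xx ≈ 3854 cm⁴

Decompose the section into non-overlapping parts with the origin at the bottom-left of its bounding rectangle.
Outer rectangle: 18 × 25, A = 450 cm², y = 12.5 cm, Ī = 23437.5 cm⁴.
Inner void (subtracted): 17 × 24, A = 408 cm², y = 12.5 cm, Ī = 19 584 cm⁴.
By symmetry the centroid is at mid-height, ȳ = 12.5 cm.
All pieces are centred on the centroidal x-axis, so I = ΣĪ (holes subtracted) = 3853.5 cm⁴.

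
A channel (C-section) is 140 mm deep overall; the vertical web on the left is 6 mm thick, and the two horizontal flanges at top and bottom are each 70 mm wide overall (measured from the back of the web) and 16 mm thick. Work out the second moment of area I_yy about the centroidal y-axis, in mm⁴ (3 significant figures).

I_yy ≈ 1.43 × 10⁶ mm⁴

Break the section into simple shapes (no overlaps), measuring from the bottom-left corner of the bounding box.
Web: 6 × 140, A = 840 mm², x = 3 mm, Ī = 2 520 mm⁴.
Top flange (beyond web): 64 × 16, A = 1 024 mm², x = 38 mm, Ī = 349 525 mm⁴.
Bottom flange (beyond web): 64 × 16, A = 1 024 mm², x = 38 mm, Ī = 349 525 mm⁴.
Centroid: x̄ = ΣA·x / ΣA = 27.82 mm.
Transfer each piece to the centroidal y-axis using Ī + A·d² with d = x − 27.82:
  web: d = -24.82 mm → contributes +519 985 mm⁴
  top flange (beyond web): d = 10.18 mm → contributes +455 646 mm⁴
  bottom flange (beyond web): d = 10.18 mm → contributes +455 646 mm⁴
Total I = 1 431 277 mm⁴.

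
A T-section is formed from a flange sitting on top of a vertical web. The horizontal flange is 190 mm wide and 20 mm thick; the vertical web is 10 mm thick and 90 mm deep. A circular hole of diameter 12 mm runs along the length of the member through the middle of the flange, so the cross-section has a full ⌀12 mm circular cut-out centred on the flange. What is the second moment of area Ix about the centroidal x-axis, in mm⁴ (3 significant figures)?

Split into non-overlapping primitives; take the origin at the lower-left of the bounding box.
Flange: 190 × 20, A = 3 800 mm², y = 100 mm, Ī = 126 667 mm⁴.
Web: 10 × 90, A = 900 mm², y = 45 mm, Ī = 607 500 mm⁴.
Hole (subtracted): ⌀12, A = 113.1 mm², y = 100 mm, Ī = 1017.9 mm⁴.
Centroid: ȳ = ΣA·y / ΣA = 89.208 mm.
Transfer each piece to the centroidal x-axis using Ī + A·d² with d = y − 89.208:
  flange: d = 10.792 mm → contributes +569 209 mm⁴
  web: d = -44.208 mm → contributes +2 366 445 mm⁴
  hole: d = 10.792 mm → contributes −14 189 mm⁴
Total I = 2 921 465 mm⁴.

Ix ≈ 2.92 × 10⁶ mm⁴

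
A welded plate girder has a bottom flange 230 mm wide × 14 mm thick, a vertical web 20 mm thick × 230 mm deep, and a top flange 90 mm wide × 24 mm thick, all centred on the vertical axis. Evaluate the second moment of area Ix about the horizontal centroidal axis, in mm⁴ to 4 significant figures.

Ix ≈ 1.018 × 10⁸ mm⁴

Split into non-overlapping primitives; take the origin at the lower-left of the bounding box.
Bottom plate: 230 × 14, A = 3 220 mm², y = 7 mm, Ī = 52593.3 mm⁴.
Web plate: 20 × 230, A = 4 600 mm², y = 129 mm, Ī = 20 278 333 mm⁴.
Top plate: 90 × 24, A = 2 160 mm², y = 256 mm, Ī = 103 680 mm⁴.
Centroid: ȳ = ΣA·y / ΣA = 117.124 mm.
Transfer each piece to the horizontal centroidal axis using Ī + A·d² with d = y − 117.124:
  bottom plate: d = -110.124 mm → contributes +39 102 661 mm⁴
  web plate: d = 11.8758 mm → contributes +20 927 087 mm⁴
  top plate: d = 138.876 mm → contributes +41 762 465 mm⁴
Total I = 101 792 213 mm⁴.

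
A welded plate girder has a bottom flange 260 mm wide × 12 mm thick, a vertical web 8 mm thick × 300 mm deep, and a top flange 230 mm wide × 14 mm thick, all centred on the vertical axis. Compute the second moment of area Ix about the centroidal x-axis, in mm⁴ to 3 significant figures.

Ix ≈ 1.73 × 10⁸ mm⁴

Split into non-overlapping primitives; take the origin at the lower-left of the bounding box.
Bottom plate: 260 × 12, A = 3 120 mm², y = 6 mm, Ī = 37 440 mm⁴.
Web plate: 8 × 300, A = 2 400 mm², y = 162 mm, Ī = 18 000 000 mm⁴.
Top plate: 230 × 14, A = 3 220 mm², y = 319 mm, Ī = 52 593 mm⁴.
Centroid: ȳ = ΣA·y / ΣA = 164.15 mm.
Transfer each piece to the centroidal x-axis using Ī + A·d² with d = y − 164.15:
  bottom plate: d = -158.15 mm → contributes +78 076 353 mm⁴
  web plate: d = -2.1533 mm → contributes +18 011 128 mm⁴
  top plate: d = 154.85 mm → contributes +77 260 127 mm⁴
Total I = 173 347 608 mm⁴.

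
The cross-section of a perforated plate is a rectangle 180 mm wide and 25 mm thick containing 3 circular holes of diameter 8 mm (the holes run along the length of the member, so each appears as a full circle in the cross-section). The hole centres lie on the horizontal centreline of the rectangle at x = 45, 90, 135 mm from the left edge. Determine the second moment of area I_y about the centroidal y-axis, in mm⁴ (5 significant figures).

Decompose the section into non-overlapping parts with the origin at the bottom-left of its bounding rectangle.
Plate: 180 × 25, A = 4 500 mm², x = 90 mm, Ī = 12 150 000 mm⁴.
Hole 1 (subtracted): ⌀8, A = 50.26548 mm², x = 45 mm, Ī = 201.0619 mm⁴.
Hole 2 (subtracted): ⌀8, A = 50.26548 mm², x = 90 mm, Ī = 201.0619 mm⁴.
Hole 3 (subtracted): ⌀8, A = 50.26548 mm², x = 135 mm, Ī = 201.0619 mm⁴.
By symmetry the centroid is at mid-width, x̄ = 90 mm.
Transfer each piece to the centroidal y-axis using Ī + A·d² with d = x − 90:
  plate: d = 0 mm → contributes +12 150 000 mm⁴
  hole 1: d = -45 mm → contributes −101988.7 mm⁴
  hole 2: d = 0 mm → contributes −201.0619 mm⁴
  hole 3: d = 45 mm → contributes −101988.7 mm⁴
Total I = 11 945 822 mm⁴.

I_y ≈ 1.1946 × 10⁷ mm⁴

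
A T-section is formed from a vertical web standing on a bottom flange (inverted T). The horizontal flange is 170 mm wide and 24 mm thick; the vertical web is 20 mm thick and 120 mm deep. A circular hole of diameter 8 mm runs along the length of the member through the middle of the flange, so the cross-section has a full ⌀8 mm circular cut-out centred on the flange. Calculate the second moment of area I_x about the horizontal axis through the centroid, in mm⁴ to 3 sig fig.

I_x ≈ 1.09 × 10⁷ mm⁴

Treat the section as a set of non-overlapping primitives; coordinates are from the bounding-box lower-left.
Flange: 170 × 24, A = 4 080 mm², y = 12 mm, Ī = 195 840 mm⁴.
Web: 20 × 120, A = 2 400 mm², y = 84 mm, Ī = 2 880 000 mm⁴.
Hole (subtracted): ⌀8, A = 50.265 mm², y = 12 mm, Ī = 201.06 mm⁴.
Centroid: ȳ = ΣA·y / ΣA = 38.875 mm.
Transfer each piece to the horizontal axis through the centroid using Ī + A·d² with d = y − 38.875:
  flange: d = -26.875 mm → contributes +3 142 714 mm⁴
  web: d = 45.125 mm → contributes +7 767 008 mm⁴
  hole: d = -26.875 mm → contributes −36 506 mm⁴
Total I = 10 873 215 mm⁴.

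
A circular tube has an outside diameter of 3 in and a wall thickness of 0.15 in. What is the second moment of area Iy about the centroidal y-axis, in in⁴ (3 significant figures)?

Treat the section as a set of non-overlapping primitives; coordinates are from the bounding-box lower-left.
Outer circle: ⌀3, A = 7.0686 in², x = 1.5 in, Ī = 3.9761 in⁴.
Bore (subtracted): ⌀2.7, A = 5.7256 in², x = 1.5 in, Ī = 2.6087 in⁴.
By symmetry the centroid is at mid-width, x̄ = 1.5 in.
All pieces are centred on the centroidal y-axis, so I = ΣĪ (holes subtracted) = 1.3674 in⁴.

Iy ≈ 1.37 in⁴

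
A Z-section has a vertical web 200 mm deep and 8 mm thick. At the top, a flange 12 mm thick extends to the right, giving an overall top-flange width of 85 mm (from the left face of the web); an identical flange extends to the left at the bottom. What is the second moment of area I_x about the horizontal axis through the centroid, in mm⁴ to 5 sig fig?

I_x ≈ 2.1684 × 10⁷ mm⁴

Treat the section as a set of non-overlapping primitives; coordinates are from the bounding-box lower-left.
Web: 8 × 200, A = 1 600 mm², y = 100 mm, Ī = 5 333 333 mm⁴.
Top flange (beyond web): 77 × 12, A = 924 mm², y = 194 mm, Ī = 11 088 mm⁴.
Bottom flange (beyond web): 77 × 12, A = 924 mm², y = 6 mm, Ī = 11 088 mm⁴.
Centroid: ȳ = ΣA·y / ΣA = 100 mm.
Transfer each piece to the horizontal axis through the centroid using Ī + A·d² with d = y − 100:
  web: d = 0 mm → contributes +5 333 333 mm⁴
  top flange (beyond web): d = 94 mm → contributes +8 175 552 mm⁴
  bottom flange (beyond web): d = -94 mm → contributes +8 175 552 mm⁴
Total I = 21 684 437 mm⁴.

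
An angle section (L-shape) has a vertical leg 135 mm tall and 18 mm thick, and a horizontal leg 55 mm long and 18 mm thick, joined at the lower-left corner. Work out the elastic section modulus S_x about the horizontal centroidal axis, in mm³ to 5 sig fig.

Decompose the section into non-overlapping parts with the origin at the bottom-left of its bounding rectangle.
Vertical leg: 18 × 135, A = 2 430 mm², y = 67.5 mm, Ī = 3 690 563 mm⁴.
Horizontal leg (remainder): 37 × 18, A = 666 mm², y = 9 mm, Ī = 17 982 mm⁴.
Centroid: ȳ = ΣA·y / ΣA = 54.9157 mm.
Transfer each piece to the horizontal centroidal axis using Ī + A·d² with d = y − 54.9157:
  vertical leg: d = 12.5843 mm → contributes +4 075 389 mm⁴
  horizontal leg (remainder): d = -45.9157 mm → contributes +1 422 077 mm⁴
Total I = 5 497 466 mm⁴.
Extreme fibre distance c = 80.0843 mm; S = I/c = 68645.99 mm³.

S_x ≈ 6.8646 × 10⁴ mm³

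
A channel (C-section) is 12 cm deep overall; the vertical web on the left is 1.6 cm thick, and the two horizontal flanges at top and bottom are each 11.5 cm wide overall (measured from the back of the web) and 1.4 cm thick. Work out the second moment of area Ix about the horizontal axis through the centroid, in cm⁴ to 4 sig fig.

Break the section into simple shapes (no overlaps), measuring from the bottom-left corner of the bounding box.
Web: 1.6 × 12, A = 19.2 cm², y = 6 cm, Ī = 230.4 cm⁴.
Top flange (beyond web): 9.9 × 1.4, A = 13.86 cm², y = 11.3 cm, Ī = 2.2638 cm⁴.
Bottom flange (beyond web): 9.9 × 1.4, A = 13.86 cm², y = 0.7 cm, Ī = 2.2638 cm⁴.
By symmetry the centroid is at mid-height, ȳ = 6 cm.
Transfer each piece to the horizontal axis through the centroid using Ī + A·d² with d = y − 6:
  web: d = 0 cm → contributes +230.4 cm⁴
  top flange (beyond web): d = 5.3 cm → contributes +391.591 cm⁴
  bottom flange (beyond web): d = -5.3 cm → contributes +391.591 cm⁴
Total I = 1013.58 cm⁴.

Ix ≈ 1014 cm⁴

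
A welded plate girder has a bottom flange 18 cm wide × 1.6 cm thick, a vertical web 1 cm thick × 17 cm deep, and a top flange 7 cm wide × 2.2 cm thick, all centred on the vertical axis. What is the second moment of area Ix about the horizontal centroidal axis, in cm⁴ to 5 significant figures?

Decompose the section into non-overlapping parts with the origin at the bottom-left of its bounding rectangle.
Bottom plate: 18 × 1.6, A = 28.8 cm², y = 0.8 cm, Ī = 6.144 cm⁴.
Web plate: 1 × 17, A = 17 cm², y = 10.1 cm, Ī = 409.4167 cm⁴.
Top plate: 7 × 2.2, A = 15.4 cm², y = 19.7 cm, Ī = 6.211333 cm⁴.
Centroid: ȳ = ΣA·y / ΣA = 8.139216 cm.
Transfer each piece to the horizontal centroidal axis using Ī + A·d² with d = y − 8.139216:
  bottom plate: d = -7.339216 cm → contributes +1557.43 cm⁴
  web plate: d = 1.960784 cm → contributes +474.7761 cm⁴
  top plate: d = 11.56078 cm → contributes +2064.448 cm⁴
Total I = 4096.654 cm⁴.

Ix ≈ 4096.7 cm⁴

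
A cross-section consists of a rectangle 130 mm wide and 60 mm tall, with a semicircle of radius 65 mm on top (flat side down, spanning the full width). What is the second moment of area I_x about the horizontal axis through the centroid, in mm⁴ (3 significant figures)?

Split into non-overlapping primitives; take the origin at the lower-left of the bounding box.
Rectangular body: 130 × 60, A = 7 800 mm², y = 30 mm, Ī = 2 340 000 mm⁴.
Semicircular cap: semicircle r = 65, A = 6636.6 mm², y = 87.587 mm, Ī = 1 959 230 mm⁴.
Centroid: ȳ = ΣA·y / ΣA = 56.473 mm.
Transfer each piece to the horizontal axis through the centroid using Ī + A·d² with d = y − 56.473:
  rectangular body: d = -26.473 mm → contributes +7 806 430 mm⁴
  semicircular cap: d = 31.114 mm → contributes +8 383 915 mm⁴
Total I = 16 190 345 mm⁴.

I_x ≈ 1.62 × 10⁷ mm⁴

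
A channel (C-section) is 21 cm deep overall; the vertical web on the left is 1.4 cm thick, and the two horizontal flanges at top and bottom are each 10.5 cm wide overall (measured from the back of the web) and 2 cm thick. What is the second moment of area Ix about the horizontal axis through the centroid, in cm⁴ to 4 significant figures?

Decompose the section into non-overlapping parts with the origin at the bottom-left of its bounding rectangle.
Web: 1.4 × 21, A = 29.4 cm², y = 10.5 cm, Ī = 1080.45 cm⁴.
Top flange (beyond web): 9.1 × 2, A = 18.2 cm², y = 20 cm, Ī = 6.06667 cm⁴.
Bottom flange (beyond web): 9.1 × 2, A = 18.2 cm², y = 1 cm, Ī = 6.06667 cm⁴.
By symmetry the centroid is at mid-height, ȳ = 10.5 cm.
Transfer each piece to the horizontal axis through the centroid using Ī + A·d² with d = y − 10.5:
  web: d = 0 cm → contributes +1080.45 cm⁴
  top flange (beyond web): d = 9.5 cm → contributes +1648.62 cm⁴
  bottom flange (beyond web): d = -9.5 cm → contributes +1648.62 cm⁴
Total I = 4377.68 cm⁴.

Ix ≈ 4378 cm⁴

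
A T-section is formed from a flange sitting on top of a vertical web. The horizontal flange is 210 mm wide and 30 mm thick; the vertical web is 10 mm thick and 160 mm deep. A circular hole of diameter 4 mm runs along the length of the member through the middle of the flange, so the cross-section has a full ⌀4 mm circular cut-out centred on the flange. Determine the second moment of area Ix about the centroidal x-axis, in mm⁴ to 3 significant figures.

Treat the section as a set of non-overlapping primitives; coordinates are from the bounding-box lower-left.
Flange: 210 × 30, A = 6 300 mm², y = 175 mm, Ī = 472 500 mm⁴.
Web: 10 × 160, A = 1 600 mm², y = 80 mm, Ī = 3 413 333 mm⁴.
Hole (subtracted): ⌀4, A = 12.566 mm², y = 175 mm, Ī = 12.566 mm⁴.
Centroid: ȳ = ΣA·y / ΣA = 155.73 mm.
Transfer each piece to the centroidal x-axis using Ī + A·d² with d = y − 155.73:
  flange: d = 19.271 mm → contributes +2 812 179 mm⁴
  web: d = -75.729 mm → contributes +12 589 105 mm⁴
  hole: d = 19.271 mm → contributes −4679.4 mm⁴
Total I = 15 396 604 mm⁴.

Ix ≈ 1.54 × 10⁷ mm⁴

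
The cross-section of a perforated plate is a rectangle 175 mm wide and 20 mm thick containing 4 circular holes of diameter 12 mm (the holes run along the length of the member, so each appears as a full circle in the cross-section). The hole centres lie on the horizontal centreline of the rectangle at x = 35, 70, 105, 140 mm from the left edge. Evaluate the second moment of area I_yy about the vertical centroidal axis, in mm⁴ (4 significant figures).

Split into non-overlapping primitives; take the origin at the lower-left of the bounding box.
Plate: 175 × 20, A = 3 500 mm², x = 87.5 mm, Ī = 8 932 292 mm⁴.
Hole 1 (subtracted): ⌀12, A = 113.097 mm², x = 35 mm, Ī = 1017.88 mm⁴.
Hole 2 (subtracted): ⌀12, A = 113.097 mm², x = 70 mm, Ī = 1017.88 mm⁴.
Hole 3 (subtracted): ⌀12, A = 113.097 mm², x = 105 mm, Ī = 1017.88 mm⁴.
Hole 4 (subtracted): ⌀12, A = 113.097 mm², x = 140 mm, Ī = 1017.88 mm⁴.
By symmetry the centroid is at mid-width, x̄ = 87.5 mm.
Transfer each piece to the vertical centroidal axis using Ī + A·d² with d = x − 87.5:
  plate: d = 0 mm → contributes +8 932 292 mm⁴
  hole 1: d = -52.5 mm → contributes −312 742 mm⁴
  hole 2: d = -17.5 mm → contributes −35653.9 mm⁴
  hole 3: d = 17.5 mm → contributes −35653.9 mm⁴
  hole 4: d = 52.5 mm → contributes −312 742 mm⁴
Total I = 8 235 499 mm⁴.

I_yy ≈ 8.235 × 10⁶ mm⁴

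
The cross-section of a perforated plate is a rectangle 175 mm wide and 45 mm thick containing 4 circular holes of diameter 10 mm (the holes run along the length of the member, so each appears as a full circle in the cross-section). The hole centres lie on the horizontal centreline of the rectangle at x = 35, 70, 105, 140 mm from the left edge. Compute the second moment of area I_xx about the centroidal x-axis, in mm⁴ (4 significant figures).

I_xx ≈ 1.327 × 10⁶ mm⁴

Break the section into simple shapes (no overlaps), measuring from the bottom-left corner of the bounding box.
Plate: 175 × 45, A = 7 875 mm², y = 22.5 mm, Ī = 1 328 906 mm⁴.
Hole 1 (subtracted): ⌀10, A = 78.5398 mm², y = 22.5 mm, Ī = 490.874 mm⁴.
Hole 2 (subtracted): ⌀10, A = 78.5398 mm², y = 22.5 mm, Ī = 490.874 mm⁴.
Hole 3 (subtracted): ⌀10, A = 78.5398 mm², y = 22.5 mm, Ī = 490.874 mm⁴.
Hole 4 (subtracted): ⌀10, A = 78.5398 mm², y = 22.5 mm, Ī = 490.874 mm⁴.
By symmetry the centroid is at mid-height, ȳ = 22.5 mm.
All pieces are centred on the centroidal x-axis, so I = ΣĪ (holes subtracted) = 1 326 943 mm⁴.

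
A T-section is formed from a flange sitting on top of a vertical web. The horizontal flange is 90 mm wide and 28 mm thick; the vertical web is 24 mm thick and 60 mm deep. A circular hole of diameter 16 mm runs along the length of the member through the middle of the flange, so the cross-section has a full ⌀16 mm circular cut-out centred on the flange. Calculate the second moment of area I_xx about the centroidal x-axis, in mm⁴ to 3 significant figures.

Break the section into simple shapes (no overlaps), measuring from the bottom-left corner of the bounding box.
Flange: 90 × 28, A = 2 520 mm², y = 74 mm, Ī = 164 640 mm⁴.
Web: 24 × 60, A = 1 440 mm², y = 30 mm, Ī = 432 000 mm⁴.
Hole (subtracted): ⌀16, A = 201.06 mm², y = 74 mm, Ī = 3 217 mm⁴.
Centroid: ȳ = ΣA·y / ΣA = 57.144 mm.
Transfer each piece to the centroidal x-axis using Ī + A·d² with d = y − 57.144:
  flange: d = 16.856 mm → contributes +880 619 mm⁴
  web: d = -27.144 mm → contributes +1 493 001 mm⁴
  hole: d = 16.856 mm → contributes −60 342 mm⁴
Total I = 2 313 278 mm⁴.

I_xx ≈ 2.31 × 10⁶ mm⁴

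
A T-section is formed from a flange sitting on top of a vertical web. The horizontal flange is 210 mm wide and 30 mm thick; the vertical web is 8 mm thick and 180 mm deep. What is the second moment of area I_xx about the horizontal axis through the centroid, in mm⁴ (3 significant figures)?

Break the section into simple shapes (no overlaps), measuring from the bottom-left corner of the bounding box.
Flange: 210 × 30, A = 6 300 mm², y = 195 mm, Ī = 472 500 mm⁴.
Web: 8 × 180, A = 1 440 mm², y = 90 mm, Ī = 3 888 000 mm⁴.
Centroid: ȳ = ΣA·y / ΣA = 175.47 mm.
Transfer each piece to the horizontal axis through the centroid using Ī + A·d² with d = y − 175.47:
  flange: d = 19.535 mm → contributes +2 876 654 mm⁴
  web: d = -85.465 mm → contributes +14 406 172 mm⁴
Total I = 17 282 826 mm⁴.

I_xx ≈ 1.73 × 10⁷ mm⁴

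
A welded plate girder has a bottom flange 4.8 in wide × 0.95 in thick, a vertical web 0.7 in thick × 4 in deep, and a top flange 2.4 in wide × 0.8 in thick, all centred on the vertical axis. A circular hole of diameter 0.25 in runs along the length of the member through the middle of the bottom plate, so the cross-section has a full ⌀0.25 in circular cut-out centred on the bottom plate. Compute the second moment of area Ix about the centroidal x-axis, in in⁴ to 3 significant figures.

Split into non-overlapping primitives; take the origin at the lower-left of the bounding box.
Bottom plate: 4.8 × 0.95, A = 4.56 in², y = 0.475 in, Ī = 0.34295 in⁴.
Web plate: 0.7 × 4, A = 2.8 in², y = 2.95 in, Ī = 3.7333 in⁴.
Top plate: 2.4 × 0.8, A = 1.92 in², y = 5.35 in, Ī = 0.1024 in⁴.
Hole (subtracted): ⌀0.25, A = 0.049087 in², y = 0.475 in, Ī = 0.00019175 in⁴.
Centroid: ȳ = ΣA·y / ΣA = 2.2397 in.
Transfer each piece to the centroidal x-axis using Ī + A·d² with d = y − 2.2397:
  bottom plate: d = -1.7647 in → contributes +14.544 in⁴
  web plate: d = 0.71028 in → contributes +5.1459 in⁴
  top plate: d = 3.1103 in → contributes +18.676 in⁴
  hole: d = -1.7647 in → contributes −0.15306 in⁴
Total I = 38.213 in⁴.

Ix ≈ 38.2 in⁴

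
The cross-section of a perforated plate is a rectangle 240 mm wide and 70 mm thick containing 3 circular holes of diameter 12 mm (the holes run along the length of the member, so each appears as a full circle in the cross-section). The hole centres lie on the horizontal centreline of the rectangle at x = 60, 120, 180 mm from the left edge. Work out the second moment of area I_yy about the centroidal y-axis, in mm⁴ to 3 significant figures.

I_yy ≈ 7.98 × 10⁷ mm⁴

Split into non-overlapping primitives; take the origin at the lower-left of the bounding box.
Plate: 240 × 70, A = 16 800 mm², x = 120 mm, Ī = 80 640 000 mm⁴.
Hole 1 (subtracted): ⌀12, A = 113.1 mm², x = 60 mm, Ī = 1017.9 mm⁴.
Hole 2 (subtracted): ⌀12, A = 113.1 mm², x = 120 mm, Ī = 1017.9 mm⁴.
Hole 3 (subtracted): ⌀12, A = 113.1 mm², x = 180 mm, Ī = 1017.9 mm⁴.
By symmetry the centroid is at mid-width, x̄ = 120 mm.
Transfer each piece to the centroidal y-axis using Ī + A·d² with d = x − 120:
  plate: d = 0 mm → contributes +80 640 000 mm⁴
  hole 1: d = -60 mm → contributes −408 168 mm⁴
  hole 2: d = 0 mm → contributes −1017.9 mm⁴
  hole 3: d = 60 mm → contributes −408 168 mm⁴
Total I = 79 822 646 mm⁴.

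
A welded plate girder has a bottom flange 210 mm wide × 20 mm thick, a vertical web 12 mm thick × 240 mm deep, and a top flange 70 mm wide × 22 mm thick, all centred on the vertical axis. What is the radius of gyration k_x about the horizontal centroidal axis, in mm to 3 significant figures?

Treat the section as a set of non-overlapping primitives; coordinates are from the bounding-box lower-left.
Bottom plate: 210 × 20, A = 4 200 mm², y = 10 mm, Ī = 140 000 mm⁴.
Web plate: 12 × 240, A = 2 880 mm², y = 140 mm, Ī = 13 824 000 mm⁴.
Top plate: 70 × 22, A = 1 540 mm², y = 271 mm, Ī = 62 113 mm⁴.
Centroid: ȳ = ΣA·y / ΣA = 100.06 mm.
Transfer each piece to the horizontal centroidal axis using Ī + A·d² with d = y − 100.06:
  bottom plate: d = -90.063 mm → contributes +34 207 376 mm⁴
  web plate: d = 39.937 mm → contributes +18 417 578 mm⁴
  top plate: d = 170.94 mm → contributes +45 060 266 mm⁴
Total I = 97 685 220 mm⁴.
Radius of gyration: k = √(I/A) = √(97 685 220 / 8 620) = 106.45 mm.

k_x ≈ 106 mm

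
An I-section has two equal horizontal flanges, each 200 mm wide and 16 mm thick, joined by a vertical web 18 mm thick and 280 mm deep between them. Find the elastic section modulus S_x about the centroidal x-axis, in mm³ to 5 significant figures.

S_x ≈ 1.1106 × 10⁶ mm³

Treat the section as a set of non-overlapping primitives; coordinates are from the bounding-box lower-left.
Bottom flange: 200 × 16, A = 3 200 mm², y = 8 mm, Ī = 68266.67 mm⁴.
Web: 18 × 280, A = 5 040 mm², y = 156 mm, Ī = 32 928 000 mm⁴.
Top flange: 200 × 16, A = 3 200 mm², y = 304 mm, Ī = 68266.67 mm⁴.
By symmetry the centroid is at mid-height, ȳ = 156 mm.
Transfer each piece to the centroidal x-axis using Ī + A·d² with d = y − 156:
  bottom flange: d = -148 mm → contributes +70 161 067 mm⁴
  web: d = 0 mm → contributes +32 928 000 mm⁴
  top flange: d = 148 mm → contributes +70 161 067 mm⁴
Total I = 173 250 133 mm⁴.
Extreme fibre distance c = 156 mm; S = I/c = 1 110 578 mm³.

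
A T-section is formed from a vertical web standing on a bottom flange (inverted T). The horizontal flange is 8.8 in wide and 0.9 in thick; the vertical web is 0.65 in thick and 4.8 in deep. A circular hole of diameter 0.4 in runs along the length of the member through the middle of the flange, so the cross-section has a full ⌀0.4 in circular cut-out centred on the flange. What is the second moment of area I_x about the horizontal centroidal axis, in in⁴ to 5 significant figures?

I_x ≈ 24.622 in⁴

Treat the section as a set of non-overlapping primitives; coordinates are from the bounding-box lower-left.
Flange: 8.8 × 0.9, A = 7.92 in², y = 0.45 in, Ī = 0.5346 in⁴.
Web: 0.65 × 4.8, A = 3.12 in², y = 3.3 in, Ī = 5.9904 in⁴.
Hole (subtracted): ⌀0.4, A = 0.1256637 in², y = 0.45 in, Ī = 0.001256637 in⁴.
Centroid: ȳ = ΣA·y / ΣA = 1.264708 in.
Transfer each piece to the horizontal centroidal axis using Ī + A·d² with d = y − 1.264708:
  flange: d = -0.8147083 in → contributes +5.791497 in⁴
  web: d = 2.035292 in → contributes +18.91473 in⁴
  hole: d = -0.8147083 in → contributes −0.08466587 in⁴
Total I = 24.62156 in⁴.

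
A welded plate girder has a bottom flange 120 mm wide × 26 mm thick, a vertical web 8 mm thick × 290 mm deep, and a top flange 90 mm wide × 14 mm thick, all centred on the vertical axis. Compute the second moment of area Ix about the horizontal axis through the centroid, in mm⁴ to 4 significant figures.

Ix ≈ 1.099 × 10⁸ mm⁴

Break the section into simple shapes (no overlaps), measuring from the bottom-left corner of the bounding box.
Bottom plate: 120 × 26, A = 3 120 mm², y = 13 mm, Ī = 175 760 mm⁴.
Web plate: 8 × 290, A = 2 320 mm², y = 171 mm, Ī = 16 259 333 mm⁴.
Top plate: 90 × 14, A = 1 260 mm², y = 323 mm, Ī = 20 580 mm⁴.
Centroid: ȳ = ΣA·y / ΣA = 126.009 mm.
Transfer each piece to the horizontal axis through the centroid using Ī + A·d² with d = y − 126.009:
  bottom plate: d = -113.009 mm → contributes +40 021 355 mm⁴
  web plate: d = 44.991 mm → contributes +20 955 464 mm⁴
  top plate: d = 196.991 mm → contributes +48 915 474 mm⁴
Total I = 109 892 293 mm⁴.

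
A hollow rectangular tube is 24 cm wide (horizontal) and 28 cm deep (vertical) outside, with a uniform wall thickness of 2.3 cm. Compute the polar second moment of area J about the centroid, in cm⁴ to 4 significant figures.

J ≈ 4.121 × 10⁴ cm⁴

Split into non-overlapping primitives; take the origin at the lower-left of the bounding box.
Outer rectangle: 24 × 28, A = 672 cm², y = 14 cm, Ī = 43 904 cm⁴.
Inner void (subtracted): 19.4 × 23.4, A = 453.96 cm², y = 14 cm, Ī = 20714.2 cm⁴.
By symmetry the centroid is at mid-height, ȳ = 14 cm.
All pieces are centred on the centroidal x-axis, so I = ΣĪ (holes subtracted) = 23189.8 cm⁴.
Repeating about the centroidal y-axis gives I_y = 18018.3 cm⁴.
Polar second moment: J = I_x + I_y = 41208.1 cm⁴.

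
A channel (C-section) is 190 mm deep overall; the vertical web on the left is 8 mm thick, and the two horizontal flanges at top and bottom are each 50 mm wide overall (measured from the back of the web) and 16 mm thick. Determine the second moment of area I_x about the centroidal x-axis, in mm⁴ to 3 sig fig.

Treat the section as a set of non-overlapping primitives; coordinates are from the bounding-box lower-left.
Web: 8 × 190, A = 1 520 mm², y = 95 mm, Ī = 4 572 667 mm⁴.
Top flange (beyond web): 42 × 16, A = 672 mm², y = 182 mm, Ī = 14 336 mm⁴.
Bottom flange (beyond web): 42 × 16, A = 672 mm², y = 8 mm, Ī = 14 336 mm⁴.
By symmetry the centroid is at mid-height, ȳ = 95 mm.
Transfer each piece to the centroidal x-axis using Ī + A·d² with d = y − 95:
  web: d = 0 mm → contributes +4 572 667 mm⁴
  top flange (beyond web): d = 87 mm → contributes +5 100 704 mm⁴
  bottom flange (beyond web): d = -87 mm → contributes +5 100 704 mm⁴
Total I = 14 774 075 mm⁴.

I_x ≈ 1.48 × 10⁷ mm⁴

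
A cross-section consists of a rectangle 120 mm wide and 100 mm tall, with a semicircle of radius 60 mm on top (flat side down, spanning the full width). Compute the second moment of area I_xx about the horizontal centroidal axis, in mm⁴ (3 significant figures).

Break the section into simple shapes (no overlaps), measuring from the bottom-left corner of the bounding box.
Rectangular body: 120 × 100, A = 12 000 mm², y = 50 mm, Ī = 10 000 000 mm⁴.
Semicircular cap: semicircle r = 60, A = 5654.9 mm², y = 125.46 mm, Ī = 1 422 450 mm⁴.
Centroid: ȳ = ΣA·y / ΣA = 74.171 mm.
Transfer each piece to the horizontal centroidal axis using Ī + A·d² with d = y − 74.171:
  rectangular body: d = -24.171 mm → contributes +17 011 095 mm⁴
  semicircular cap: d = 51.293 mm → contributes +16 300 456 mm⁴
Total I = 33 311 551 mm⁴.

I_xx ≈ 3.33 × 10⁷ mm⁴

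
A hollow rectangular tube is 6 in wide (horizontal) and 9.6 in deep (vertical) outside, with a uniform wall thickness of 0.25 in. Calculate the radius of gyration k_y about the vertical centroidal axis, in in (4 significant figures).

Decompose the section into non-overlapping parts with the origin at the bottom-left of its bounding rectangle.
Outer rectangle: 6 × 9.6, A = 57.6 in², x = 3 in, Ī = 172.8 in⁴.
Inner void (subtracted): 5.5 × 9.1, A = 50.05 in², x = 3 in, Ī = 126.168 in⁴.
By symmetry the centroid is at mid-width, x̄ = 3 in.
All pieces are centred on the vertical centroidal axis, so I = ΣĪ (holes subtracted) = 46.6323 in⁴.
Radius of gyration: k = √(I/A) = √(46.6323 / 7.55) = 2.48525 in.

k_y ≈ 2.485 in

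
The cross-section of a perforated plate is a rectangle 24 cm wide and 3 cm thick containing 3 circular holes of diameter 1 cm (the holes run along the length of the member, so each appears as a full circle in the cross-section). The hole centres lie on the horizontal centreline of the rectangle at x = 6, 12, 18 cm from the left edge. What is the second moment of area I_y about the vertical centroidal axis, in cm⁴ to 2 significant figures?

Split into non-overlapping primitives; take the origin at the lower-left of the bounding box.
Plate: 24 × 3, A = 72 cm², x = 12 cm, Ī = 3 456 cm⁴.
Hole 1 (subtracted): ⌀1, A = 0.7854 cm², x = 6 cm, Ī = 0.04909 cm⁴.
Hole 2 (subtracted): ⌀1, A = 0.7854 cm², x = 12 cm, Ī = 0.04909 cm⁴.
Hole 3 (subtracted): ⌀1, A = 0.7854 cm², x = 18 cm, Ī = 0.04909 cm⁴.
By symmetry the centroid is at mid-width, x̄ = 12 cm.
Transfer each piece to the vertical centroidal axis using Ī + A·d² with d = x − 12:
  plate: d = 0 cm → contributes +3 456 cm⁴
  hole 1: d = -6 cm → contributes −28.32 cm⁴
  hole 2: d = 0 cm → contributes −0.04909 cm⁴
  hole 3: d = 6 cm → contributes −28.32 cm⁴
Total I = 3 399 cm⁴.

I_y ≈ 3400 cm⁴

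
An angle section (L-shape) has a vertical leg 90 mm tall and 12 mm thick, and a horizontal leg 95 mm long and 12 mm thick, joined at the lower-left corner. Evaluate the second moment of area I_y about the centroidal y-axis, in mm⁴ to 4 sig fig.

I_y ≈ 1.754 × 10⁶ mm⁴

Break the section into simple shapes (no overlaps), measuring from the bottom-left corner of the bounding box.
Vertical leg: 12 × 90, A = 1 080 mm², x = 6 mm, Ī = 12 960 mm⁴.
Horizontal leg (remainder): 83 × 12, A = 996 mm², x = 53.5 mm, Ī = 571 787 mm⁴.
Centroid: x̄ = ΣA·x / ΣA = 28.789 mm.
Transfer each piece to the centroidal y-axis using Ī + A·d² with d = x − 28.789:
  vertical leg: d = -22.789 mm → contributes +573 846 mm⁴
  horizontal leg (remainder): d = 24.711 mm → contributes +1 179 977 mm⁴
Total I = 1 753 824 mm⁴.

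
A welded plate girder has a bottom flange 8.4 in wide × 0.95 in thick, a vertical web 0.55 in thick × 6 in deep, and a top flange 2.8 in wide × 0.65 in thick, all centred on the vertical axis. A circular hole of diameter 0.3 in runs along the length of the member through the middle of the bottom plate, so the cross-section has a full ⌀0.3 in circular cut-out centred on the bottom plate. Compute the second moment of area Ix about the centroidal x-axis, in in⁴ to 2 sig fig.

Break the section into simple shapes (no overlaps), measuring from the bottom-left corner of the bounding box.
Bottom plate: 8.4 × 0.95, A = 7.98 in², y = 0.475 in, Ī = 0.6002 in⁴.
Web plate: 0.55 × 6, A = 3.3 in², y = 3.95 in, Ī = 9.9 in⁴.
Top plate: 2.8 × 0.65, A = 1.82 in², y = 7.275 in, Ī = 0.06408 in⁴.
Hole (subtracted): ⌀0.3, A = 0.07069 in², y = 0.475 in, Ī = 0.0003976 in⁴.
Centroid: ȳ = ΣA·y / ΣA = 2.305 in.
Transfer each piece to the centroidal x-axis using Ī + A·d² with d = y − 2.305:
  bottom plate: d = -1.83 in → contributes +27.32 in⁴
  web plate: d = 1.645 in → contributes +18.83 in⁴
  top plate: d = 4.97 in → contributes +45.02 in⁴
  hole: d = -1.83 in → contributes −0.2371 in⁴
Total I = 90.94 in⁴.

Ix ≈ 91 in⁴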